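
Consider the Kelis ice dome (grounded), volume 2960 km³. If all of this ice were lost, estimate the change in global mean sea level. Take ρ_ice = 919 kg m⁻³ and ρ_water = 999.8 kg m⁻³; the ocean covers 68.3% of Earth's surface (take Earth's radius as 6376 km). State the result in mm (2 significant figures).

Kelis: 2960 km³ × (919/999.8) = 2721 km³ of water.
Spread over 3.49×10^14 m² of ocean, Δh = 2.721×10^12 / 3.49×10^14 = 7.80×10^-3 m = 7.8 mm.

≈ 7.8 mm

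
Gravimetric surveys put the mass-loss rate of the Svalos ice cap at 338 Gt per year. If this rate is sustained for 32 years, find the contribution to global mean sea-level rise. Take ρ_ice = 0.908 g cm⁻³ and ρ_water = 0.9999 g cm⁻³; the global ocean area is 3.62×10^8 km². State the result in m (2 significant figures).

Total mass lost = 338 Gt/yr × 32 yr = 1.082×10^4 Gt = 1.082×10^16 kg.
ρ_w = 0.9999 g cm⁻³ = 999.9 kg m⁻³, so water volume = 1.082×10^16 / 999.9 = 1.082×10^13 m³.
Δh = 1.082×10^13 / 3.62×10^14 = 0.0299 m.

≈ 0.030 m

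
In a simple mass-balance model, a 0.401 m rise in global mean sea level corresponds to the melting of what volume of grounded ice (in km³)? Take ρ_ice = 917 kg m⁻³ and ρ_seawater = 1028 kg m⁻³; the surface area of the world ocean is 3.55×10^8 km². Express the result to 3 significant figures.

≈ 1.60×10^5 km³

Required water volume = Δh × A = 0.401 m × 3.55×10^14 m² = 1.424×10^14 m³ = 1.424×10^5 km³.
Ice volume = water volume × ρ_w/ρ_ice = 1.424×10^5 × 1028/917 = 1.60×10^5 km³.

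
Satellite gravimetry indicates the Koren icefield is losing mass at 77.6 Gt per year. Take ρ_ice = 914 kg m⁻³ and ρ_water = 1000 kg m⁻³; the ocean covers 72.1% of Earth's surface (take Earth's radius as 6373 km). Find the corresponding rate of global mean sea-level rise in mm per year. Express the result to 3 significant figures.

ρ_w = 1000 kg m⁻³. Annual water volume added = 77.6 Gt / ρ_w = 7.760×10^13 kg / 1000 kg m⁻³ = 7.760×10^10 m³.
Δh per year = 7.760×10^10 / 3.68×10^14 = 2.11×10^-4 m = 0.211 mm.

≈ 0.211 mm/yr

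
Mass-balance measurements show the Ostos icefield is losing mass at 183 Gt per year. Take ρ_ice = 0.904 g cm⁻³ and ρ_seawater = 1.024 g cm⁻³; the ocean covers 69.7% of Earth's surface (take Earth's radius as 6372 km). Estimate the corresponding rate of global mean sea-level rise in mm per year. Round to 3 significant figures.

≈ 0.503 mm/yr

ρ_w = 1.024 g cm⁻³ = 1024 kg m⁻³. Annual water volume added = 183 Gt / ρ_w = 1.830×10^14 kg / 1024 kg m⁻³ = 1.787×10^11 m³.
Δh per year = 1.787×10^11 / 3.56×10^14 = 5.03×10^-4 m = 0.503 mm.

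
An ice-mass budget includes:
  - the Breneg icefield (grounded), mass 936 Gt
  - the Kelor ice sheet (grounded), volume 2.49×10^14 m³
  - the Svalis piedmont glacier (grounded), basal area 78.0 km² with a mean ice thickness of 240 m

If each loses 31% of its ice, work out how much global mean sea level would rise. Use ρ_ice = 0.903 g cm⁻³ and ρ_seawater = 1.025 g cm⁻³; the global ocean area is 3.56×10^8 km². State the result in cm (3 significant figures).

Breneg: 0.31 × 936 Gt = 2.902×10^14 kg; dividing by ρ_w = 1.025 g cm⁻³ = 1025 kg m⁻³ gives 2.831×10^11 m³ of water.
Kelor: 0.31 × 2.49×10^14 m³ × (903/1025) = 6.800×10^13 m³ of water.
Svalis: ice volume = 78.0 km² × 240 m = 18.72 km³; 0.31 × 18.72 × (903/1025) = 5.112 km³ of water.
Total added water ≈ 6.829×10^13 m³ over 3.56×10^14 m² → Δh = 0.192 m = 19.2 cm.

≈ 19.2 cm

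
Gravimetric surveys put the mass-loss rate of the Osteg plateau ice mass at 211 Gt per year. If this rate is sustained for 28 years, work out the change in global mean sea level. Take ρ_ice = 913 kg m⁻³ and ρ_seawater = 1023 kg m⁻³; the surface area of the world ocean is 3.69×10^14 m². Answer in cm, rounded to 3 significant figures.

≈ 1.57 cm

Total mass lost = 211 Gt/yr × 28 yr = 5908 Gt = 5.908×10^15 kg.
ρ_w = 1023 kg m⁻³, so water volume = 5.908×10^15 / 1023 = 5.775×10^12 m³.
Δh = 5.775×10^12 / 3.69×10^14 = 0.0157 m = 1.57 cm.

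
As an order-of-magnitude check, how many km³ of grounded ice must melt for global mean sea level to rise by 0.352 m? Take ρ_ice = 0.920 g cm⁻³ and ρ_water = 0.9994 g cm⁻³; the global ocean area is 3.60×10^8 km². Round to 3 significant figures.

≈ 1.38×10^5 km³

Required water volume = Δh × A = 0.352 m × 3.60×10^14 m² = 1.267×10^14 m³ = 1.267×10^5 km³.
Ice volume = water volume × ρ_w/ρ_ice = 1.267×10^5 × 999.4/920 = 1.38×10^5 km³.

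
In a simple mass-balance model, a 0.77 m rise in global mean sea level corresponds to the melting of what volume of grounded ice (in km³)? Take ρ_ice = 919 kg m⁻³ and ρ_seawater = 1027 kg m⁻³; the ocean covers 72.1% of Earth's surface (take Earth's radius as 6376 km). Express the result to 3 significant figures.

Required water volume = Δh × A = 0.77 m × 3.68×10^14 m² = 2.836×10^14 m³ = 2.836×10^5 km³.
Ice volume = water volume × ρ_w/ρ_ice = 2.836×10^5 × 1027/919 = 3.17×10^5 km³.

≈ 3.17×10^5 km³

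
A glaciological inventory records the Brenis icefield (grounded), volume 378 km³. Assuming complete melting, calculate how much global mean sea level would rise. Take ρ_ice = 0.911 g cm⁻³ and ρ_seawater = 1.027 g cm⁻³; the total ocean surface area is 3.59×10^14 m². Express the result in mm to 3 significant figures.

Brenis: 378 km³ × (911/1027) = 335.3 km³ of water.
Spread over 3.59×10^14 m² of ocean, Δh = 3.353×10^11 / 3.59×10^14 = 9.34×10^-4 m = 0.934 mm.

≈ 0.934 mm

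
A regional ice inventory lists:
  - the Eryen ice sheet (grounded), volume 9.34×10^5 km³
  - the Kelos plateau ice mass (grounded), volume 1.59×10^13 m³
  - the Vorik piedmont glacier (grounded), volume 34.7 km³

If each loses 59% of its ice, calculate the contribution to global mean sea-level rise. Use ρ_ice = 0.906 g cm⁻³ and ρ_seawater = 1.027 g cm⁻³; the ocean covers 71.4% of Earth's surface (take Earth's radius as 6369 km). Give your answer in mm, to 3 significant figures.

≈ 1360 mm

Eryen: 0.59 × 9.34×10^5 km³ × (906/1027) = 4.861×10^5 km³ of water.
Kelos: 0.59 × 1.59×10^13 m³ × (906/1027) = 8.276×10^12 m³ of water.
Vorik: 0.59 × 34.7 km³ × (906/1027) = 18.06 km³ of water.
Total added water ≈ 4.944×10^14 m³ over 3.64×10^14 m² → Δh = 1.36 m = 1360 mm.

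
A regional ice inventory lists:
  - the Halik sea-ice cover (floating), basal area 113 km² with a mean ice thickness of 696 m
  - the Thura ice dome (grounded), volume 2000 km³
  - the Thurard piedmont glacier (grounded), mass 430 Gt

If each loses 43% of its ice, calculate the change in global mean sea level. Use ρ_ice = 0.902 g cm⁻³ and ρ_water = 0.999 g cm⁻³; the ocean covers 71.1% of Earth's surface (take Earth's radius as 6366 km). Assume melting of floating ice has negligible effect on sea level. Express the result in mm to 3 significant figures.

The Halik sea-ice cover is floating and already displaces its own weight of water, so its melt adds essentially nothing to sea level.
Thura: 0.43 × 2000 km³ × (902/999) = 776.5 km³ of water.
Thurard: 0.43 × 430 Gt = 1.849×10^14 kg; dividing by ρ_w = 0.999 g cm⁻³ = 999 kg m⁻³ gives 1.851×10^11 m³ of water.
Total added water ≈ 9.616×10^11 m³ over 3.62×10^14 m² → Δh = 2.66×10^-3 m = 2.66 mm.

≈ 2.66 mm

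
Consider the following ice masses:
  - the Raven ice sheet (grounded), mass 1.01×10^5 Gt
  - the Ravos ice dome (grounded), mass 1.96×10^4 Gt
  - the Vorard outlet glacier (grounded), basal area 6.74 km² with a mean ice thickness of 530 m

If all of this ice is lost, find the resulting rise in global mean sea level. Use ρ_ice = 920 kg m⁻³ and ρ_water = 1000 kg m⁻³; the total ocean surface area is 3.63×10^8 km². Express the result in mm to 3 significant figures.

Raven: 1.01×10^5 Gt = 1.010×10^17 kg; dividing by ρ_w = 1000 kg m⁻³ gives 1.010×10^14 m³ of water.
Ravos: 1.96×10^4 Gt = 1.960×10^16 kg; dividing by ρ_w = 1000 kg m⁻³ gives 1.960×10^13 m³ of water.
Vorard: ice volume = 6.74 km² × 530 m = 3.572 km³; 3.572 × (920/1000) = 3.286 km³ of water.
Total added water ≈ 1.206×10^14 m³ over 3.63×10^14 m² → Δh = 0.332 m = 332 mm.

≈ 332 mm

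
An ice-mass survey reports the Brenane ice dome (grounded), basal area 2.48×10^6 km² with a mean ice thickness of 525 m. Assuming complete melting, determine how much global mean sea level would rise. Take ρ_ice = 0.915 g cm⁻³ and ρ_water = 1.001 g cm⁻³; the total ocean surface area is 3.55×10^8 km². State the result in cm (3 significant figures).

≈ 335 cm

Brenane: ice volume = 2.48×10^6 km² × 525 m = 1.302×10^6 km³; 1.302×10^6 × (915/1001) = 1.190×10^6 km³ of water.
Spread over 3.55×10^14 m² of ocean, Δh = 1.190×10^15 / 3.55×10^14 = 3.35 m = 335 cm.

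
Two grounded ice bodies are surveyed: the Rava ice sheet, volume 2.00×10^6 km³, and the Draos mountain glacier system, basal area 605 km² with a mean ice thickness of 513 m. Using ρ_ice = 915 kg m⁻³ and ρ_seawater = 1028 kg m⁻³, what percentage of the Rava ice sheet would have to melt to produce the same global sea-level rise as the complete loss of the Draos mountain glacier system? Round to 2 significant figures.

Equal sea-level rise means equal mass of meltwater, i.e. equal mass of ice lost.
Ice mass of Draos: 2.840×10^14 kg; ice mass of Rava: 1.830×10^18 kg.
Fraction required = 2.840×10^14 / 1.830×10^18 = 1.55×10^-4 → 0.016 %.

≈ 0.016 %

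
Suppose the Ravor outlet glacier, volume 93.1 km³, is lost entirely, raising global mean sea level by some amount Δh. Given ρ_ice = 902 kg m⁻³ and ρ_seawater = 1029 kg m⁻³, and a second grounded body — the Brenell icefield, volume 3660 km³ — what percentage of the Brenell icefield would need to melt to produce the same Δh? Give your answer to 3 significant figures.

Equal sea-level rise means equal mass of meltwater, i.e. equal mass of ice lost.
Ice mass of Ravor: 8.398×10^13 kg; ice mass of Brenell: 3.301×10^15 kg.
Fraction required = 8.398×10^13 / 3.301×10^15 = 0.0254 → 2.54 %.

≈ 2.54 %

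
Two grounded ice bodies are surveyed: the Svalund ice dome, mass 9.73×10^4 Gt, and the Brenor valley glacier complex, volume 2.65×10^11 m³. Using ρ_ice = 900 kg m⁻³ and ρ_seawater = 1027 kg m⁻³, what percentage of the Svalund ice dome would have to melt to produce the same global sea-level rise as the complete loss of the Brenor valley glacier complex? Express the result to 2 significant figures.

Equal sea-level rise means equal mass of meltwater, i.e. equal mass of ice lost.
Ice mass of Brenor: 2.385×10^14 kg; ice mass of Svalund: 9.730×10^16 kg.
Fraction required = 2.385×10^14 / 9.730×10^16 = 2.45×10^-3 → 0.25 %.

≈ 0.25 %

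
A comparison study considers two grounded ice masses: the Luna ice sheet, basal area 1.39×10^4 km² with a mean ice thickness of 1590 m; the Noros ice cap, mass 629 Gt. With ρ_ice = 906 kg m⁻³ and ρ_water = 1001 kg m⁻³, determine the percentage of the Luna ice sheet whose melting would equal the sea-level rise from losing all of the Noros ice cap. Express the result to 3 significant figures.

Equal sea-level rise means equal mass of meltwater, i.e. equal mass of ice lost.
Ice mass of Noros: 6.290×10^14 kg; ice mass of Luna: 2.002×10^16 kg.
Fraction required = 6.290×10^14 / 2.002×10^16 = 0.0314 → 3.14 %.

≈ 3.14 %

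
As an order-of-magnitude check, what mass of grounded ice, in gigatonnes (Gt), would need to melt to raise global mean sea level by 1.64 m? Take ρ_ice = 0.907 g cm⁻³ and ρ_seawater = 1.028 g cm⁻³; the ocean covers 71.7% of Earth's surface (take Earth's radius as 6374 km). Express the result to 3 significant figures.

≈ 6.17×10^5 Gt

Required water volume = Δh × A = 1.64 m × 3.66×10^14 m² = 6.003×10^14 m³.
ρ_w = 1.028 g cm⁻³ = 1028 kg m⁻³, so the mass of water = 6.003×10^14 m³ × 1028 kg m⁻³ = 6.171×10^17 kg = 6.17×10^5 Gt (and the same mass of ice, by conservation).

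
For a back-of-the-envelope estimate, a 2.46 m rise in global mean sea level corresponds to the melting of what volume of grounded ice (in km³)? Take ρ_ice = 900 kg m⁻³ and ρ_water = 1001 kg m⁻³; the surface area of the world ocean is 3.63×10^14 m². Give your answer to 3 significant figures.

≈ 9.93×10^5 km³

Required water volume = Δh × A = 2.46 m × 3.63×10^14 m² = 8.930×10^14 m³ = 8.930×10^5 km³.
Ice volume = water volume × ρ_w/ρ_ice = 8.930×10^5 × 1001/900 = 9.93×10^5 km³.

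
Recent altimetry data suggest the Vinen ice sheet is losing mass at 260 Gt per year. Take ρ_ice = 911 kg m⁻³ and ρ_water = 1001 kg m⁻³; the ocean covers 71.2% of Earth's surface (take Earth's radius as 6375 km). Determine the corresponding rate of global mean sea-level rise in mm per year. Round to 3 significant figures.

ρ_w = 1001 kg m⁻³. Annual water volume added = 260 Gt / ρ_w = 2.600×10^14 kg / 1001 kg m⁻³ = 2.597×10^11 m³.
Δh per year = 2.597×10^11 / 3.64×10^14 = 7.14×10^-4 m = 0.714 mm.

≈ 0.714 mm/yr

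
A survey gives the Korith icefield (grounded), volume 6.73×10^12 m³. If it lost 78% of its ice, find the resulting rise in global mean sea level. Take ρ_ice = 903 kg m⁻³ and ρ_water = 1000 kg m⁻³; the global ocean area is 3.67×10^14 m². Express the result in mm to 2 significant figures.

≈ 13 mm

Korith: 0.78 × 6.73×10^12 m³ × (903/1000) = 4.740×10^12 m³ of water.
Spread over 3.67×10^14 m² of ocean, Δh = 4.740×10^12 / 3.67×10^14 = 0.0129 m = 13 mm.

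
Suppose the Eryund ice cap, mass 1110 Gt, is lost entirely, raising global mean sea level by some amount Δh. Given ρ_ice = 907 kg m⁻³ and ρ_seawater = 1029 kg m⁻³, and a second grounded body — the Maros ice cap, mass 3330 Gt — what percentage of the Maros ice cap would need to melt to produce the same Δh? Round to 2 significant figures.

≈ 33 %

Equal sea-level rise means equal mass of meltwater, i.e. equal mass of ice lost.
Ice mass of Eryund: 1.110×10^15 kg; ice mass of Maros: 3.330×10^15 kg.
Fraction required = 1.110×10^15 / 3.330×10^15 = 0.333 → 33 %.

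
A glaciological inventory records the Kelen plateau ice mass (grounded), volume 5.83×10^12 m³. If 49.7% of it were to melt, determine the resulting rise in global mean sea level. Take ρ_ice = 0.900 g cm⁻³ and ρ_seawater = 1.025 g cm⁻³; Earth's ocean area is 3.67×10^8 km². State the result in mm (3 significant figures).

≈ 6.93 mm

Kelen: 0.497 × 5.83×10^12 m³ × (900/1025) = 2.544×10^12 m³ of water.
Spread over 3.67×10^14 m² of ocean, Δh = 2.544×10^12 / 3.67×10^14 = 6.93×10^-3 m = 6.93 mm.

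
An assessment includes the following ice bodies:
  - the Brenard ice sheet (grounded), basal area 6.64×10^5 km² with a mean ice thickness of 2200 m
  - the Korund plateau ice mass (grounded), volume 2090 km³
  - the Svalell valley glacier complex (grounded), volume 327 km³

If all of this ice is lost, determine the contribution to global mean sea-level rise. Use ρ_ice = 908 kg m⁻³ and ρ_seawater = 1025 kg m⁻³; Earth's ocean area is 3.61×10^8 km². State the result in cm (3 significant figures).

Brenard: ice volume = 6.64×10^5 km² × 2200 m = 1.461×10^6 km³; 1.461×10^6 × (908/1025) = 1.294×10^6 km³ of water.
Korund: 2090 km³ × (908/1025) = 1851 km³ of water.
Svalell: 327 km³ × (908/1025) = 289.7 km³ of water.
Total added water ≈ 1.296×10^15 m³ over 3.61×10^14 m² → Δh = 3.59 m = 359 cm.

≈ 359 cm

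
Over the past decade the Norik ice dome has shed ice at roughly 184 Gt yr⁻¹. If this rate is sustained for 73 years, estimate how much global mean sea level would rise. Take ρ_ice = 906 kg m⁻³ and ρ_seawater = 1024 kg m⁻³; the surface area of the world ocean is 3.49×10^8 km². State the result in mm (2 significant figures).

≈ 38 mm

Total mass lost = 184 Gt/yr × 73 yr = 1.343×10^4 Gt = 1.343×10^16 kg.
ρ_w = 1024 kg m⁻³, so water volume = 1.343×10^16 / 1024 = 1.312×10^13 m³.
Δh = 1.312×10^13 / 3.49×10^14 = 0.0376 m = 38 mm.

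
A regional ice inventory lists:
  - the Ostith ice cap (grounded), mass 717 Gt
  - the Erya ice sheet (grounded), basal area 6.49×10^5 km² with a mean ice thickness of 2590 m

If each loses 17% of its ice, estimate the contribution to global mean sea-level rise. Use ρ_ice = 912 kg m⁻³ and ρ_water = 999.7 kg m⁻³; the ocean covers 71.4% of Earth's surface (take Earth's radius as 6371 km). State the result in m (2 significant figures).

≈ 0.72 m

Ostith: 0.17 × 717 Gt = 1.219×10^14 kg; dividing by ρ_w = 999.7 kg m⁻³ gives 1.219×10^11 m³ of water.
Erya: ice volume = 6.49×10^5 km² × 2590 m = 1.681×10^6 km³; 0.17 × 1.681×10^6 × (912/999.7) = 2.607×10^5 km³ of water.
Total added water ≈ 2.608×10^14 m³ over 3.64×10^14 m² → Δh = 0.716 m.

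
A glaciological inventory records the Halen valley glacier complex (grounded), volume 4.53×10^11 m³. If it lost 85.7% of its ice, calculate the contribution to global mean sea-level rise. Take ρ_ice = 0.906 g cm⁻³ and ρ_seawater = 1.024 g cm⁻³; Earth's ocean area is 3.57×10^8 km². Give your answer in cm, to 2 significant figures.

Halen: 0.857 × 4.53×10^11 m³ × (906/1024) = 3.435×10^11 m³ of water.
Spread over 3.57×10^14 m² of ocean, Δh = 3.435×10^11 / 3.57×10^14 = 9.62×10^-4 m = 0.096 cm.

≈ 0.096 cm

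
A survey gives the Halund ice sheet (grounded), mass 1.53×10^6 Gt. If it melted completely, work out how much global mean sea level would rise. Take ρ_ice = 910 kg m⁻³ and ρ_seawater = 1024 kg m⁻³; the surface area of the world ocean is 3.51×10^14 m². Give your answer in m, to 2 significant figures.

≈ 4.3 m

Halund: 1.53×10^6 Gt = 1.530×10^18 kg; dividing by ρ_w = 1024 kg m⁻³ gives 1.494×10^15 m³ of water.
Spread over 3.51×10^14 m² of ocean, Δh = 1.494×10^15 / 3.51×10^14 = 4.26 m.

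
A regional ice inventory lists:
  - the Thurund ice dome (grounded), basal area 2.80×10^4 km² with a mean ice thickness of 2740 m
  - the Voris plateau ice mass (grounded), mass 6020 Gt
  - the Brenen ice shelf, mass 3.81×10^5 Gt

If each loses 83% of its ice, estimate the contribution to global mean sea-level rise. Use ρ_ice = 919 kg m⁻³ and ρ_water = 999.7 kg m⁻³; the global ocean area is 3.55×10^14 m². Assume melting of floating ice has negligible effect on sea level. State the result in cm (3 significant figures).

≈ 17.9 cm

Thurund: ice volume = 2.80×10^4 km² × 2740 m = 7.672×10^4 km³; 0.83 × 7.672×10^4 × (919/999.7) = 5.854×10^4 km³ of water.
Voris: 0.83 × 6020 Gt = 4.997×10^15 kg; dividing by ρ_w = 999.7 kg m⁻³ gives 4.998×10^12 m³ of water.
The Brenen ice shelf is floating and already displaces its own weight of water, so its melt adds essentially nothing to sea level.
Total added water ≈ 6.354×10^13 m³ over 3.55×10^14 m² → Δh = 0.179 m = 17.9 cm.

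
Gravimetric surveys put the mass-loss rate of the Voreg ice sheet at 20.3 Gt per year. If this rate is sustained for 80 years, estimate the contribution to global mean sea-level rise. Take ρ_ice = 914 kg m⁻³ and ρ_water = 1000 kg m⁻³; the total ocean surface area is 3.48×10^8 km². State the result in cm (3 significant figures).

Total mass lost = 20.3 Gt/yr × 80 yr = 1624 Gt = 1.624×10^15 kg.
ρ_w = 1000 kg m⁻³, so water volume = 1.624×10^15 / 1000 = 1.624×10^12 m³.
Δh = 1.624×10^12 / 3.48×10^14 = 4.67×10^-3 m = 0.467 cm.

≈ 0.467 cm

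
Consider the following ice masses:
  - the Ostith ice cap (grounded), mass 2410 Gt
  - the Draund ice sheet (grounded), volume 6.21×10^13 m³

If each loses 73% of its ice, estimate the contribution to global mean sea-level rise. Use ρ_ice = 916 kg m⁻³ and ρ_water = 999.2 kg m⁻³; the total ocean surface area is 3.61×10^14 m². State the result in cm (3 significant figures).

≈ 12.0 cm

Ostith: 0.73 × 2410 Gt = 1.759×10^15 kg; dividing by ρ_w = 999.2 kg m⁻³ gives 1.761×10^12 m³ of water.
Draund: 0.73 × 6.21×10^13 m³ × (916/999.2) = 4.156×10^13 m³ of water.
Total added water ≈ 4.332×10^13 m³ over 3.61×10^14 m² → Δh = 0.120 m = 12.0 cm.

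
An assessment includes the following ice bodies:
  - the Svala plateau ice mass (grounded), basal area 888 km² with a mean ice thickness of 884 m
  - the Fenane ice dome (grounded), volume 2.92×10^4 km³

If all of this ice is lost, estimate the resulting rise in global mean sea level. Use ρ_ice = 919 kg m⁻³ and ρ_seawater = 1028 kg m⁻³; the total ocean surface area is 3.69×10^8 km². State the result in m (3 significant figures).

Svala: ice volume = 888 km² × 884 m = 785.0 km³; 785.0 × (919/1028) = 701.8 km³ of water.
Fenane: 2.92×10^4 km³ × (919/1028) = 2.610×10^4 km³ of water.
Total added water ≈ 2.681×10^13 m³ over 3.69×10^14 m² → Δh = 0.0726 m.

≈ 0.0726 m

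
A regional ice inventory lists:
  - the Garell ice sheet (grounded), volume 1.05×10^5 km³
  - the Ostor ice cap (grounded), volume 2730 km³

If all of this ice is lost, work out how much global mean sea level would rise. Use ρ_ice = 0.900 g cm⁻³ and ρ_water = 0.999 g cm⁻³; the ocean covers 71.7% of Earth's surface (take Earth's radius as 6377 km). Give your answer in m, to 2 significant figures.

≈ 0.26 m

Garell: 1.05×10^5 km³ × (900/999) = 9.459×10^4 km³ of water.
Ostor: 2730 km³ × (900/999) = 2459 km³ of water.
Total added water ≈ 9.705×10^13 m³ over 3.66×10^14 m² → Δh = 0.265 m.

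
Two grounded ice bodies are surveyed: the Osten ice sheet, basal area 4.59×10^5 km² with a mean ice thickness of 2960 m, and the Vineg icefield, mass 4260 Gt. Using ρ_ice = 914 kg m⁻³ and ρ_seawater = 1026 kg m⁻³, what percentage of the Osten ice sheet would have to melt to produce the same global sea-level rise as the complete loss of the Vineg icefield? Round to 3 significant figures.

≈ 0.343 %

Equal sea-level rise means equal mass of meltwater, i.e. equal mass of ice lost.
Ice mass of Vineg: 4.260×10^15 kg; ice mass of Osten: 1.242×10^18 kg.
Fraction required = 4.260×10^15 / 1.242×10^18 = 3.43×10^-3 → 0.343 %.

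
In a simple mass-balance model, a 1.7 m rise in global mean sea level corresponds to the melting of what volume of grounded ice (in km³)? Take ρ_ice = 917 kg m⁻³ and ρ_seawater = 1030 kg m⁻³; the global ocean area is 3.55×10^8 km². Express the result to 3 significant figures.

≈ 6.78×10^5 km³

Required water volume = Δh × A = 1.7 m × 3.55×10^14 m² = 6.035×10^14 m³ = 6.035×10^5 km³.
Ice volume = water volume × ρ_w/ρ_ice = 6.035×10^5 × 1030/917 = 6.78×10^5 km³.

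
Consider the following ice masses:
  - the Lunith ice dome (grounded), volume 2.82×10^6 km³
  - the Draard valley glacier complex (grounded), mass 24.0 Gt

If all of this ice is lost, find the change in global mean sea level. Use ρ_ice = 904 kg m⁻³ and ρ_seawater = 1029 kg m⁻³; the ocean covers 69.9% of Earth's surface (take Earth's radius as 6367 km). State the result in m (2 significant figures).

Lunith: 2.82×10^6 km³ × (904/1029) = 2.477×10^6 km³ of water.
Draard: 24.0 Gt = 2.400×10^13 kg; dividing by ρ_w = 1029 kg m⁻³ gives 2.332×10^10 m³ of water.
Total added water ≈ 2.477×10^15 m³ over 3.56×10^14 m² → Δh = 6.96 m.

≈ 7.0 m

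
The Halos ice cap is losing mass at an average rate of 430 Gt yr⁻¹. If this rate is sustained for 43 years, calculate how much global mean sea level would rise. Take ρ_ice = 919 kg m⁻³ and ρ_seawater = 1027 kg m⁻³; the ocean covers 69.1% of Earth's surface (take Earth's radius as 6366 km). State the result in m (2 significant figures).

Total mass lost = 430 Gt/yr × 43 yr = 1.849×10^4 Gt = 1.849×10^16 kg.
ρ_w = 1027 kg m⁻³, so water volume = 1.849×10^16 / 1027 = 1.800×10^13 m³.
Δh = 1.800×10^13 / 3.52×10^14 = 0.0512 m.

≈ 0.051 m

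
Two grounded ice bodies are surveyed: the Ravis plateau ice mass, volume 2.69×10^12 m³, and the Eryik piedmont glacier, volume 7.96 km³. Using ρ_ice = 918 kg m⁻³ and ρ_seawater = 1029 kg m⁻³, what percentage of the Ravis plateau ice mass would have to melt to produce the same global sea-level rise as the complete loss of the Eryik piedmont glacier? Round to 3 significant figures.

Equal sea-level rise means equal mass of meltwater, i.e. equal mass of ice lost.
Ice mass of Eryik: 7.307×10^12 kg; ice mass of Ravis: 2.469×10^15 kg.
Fraction required = 7.307×10^12 / 2.469×10^15 = 2.96×10^-3 → 0.296 %.

≈ 0.296 %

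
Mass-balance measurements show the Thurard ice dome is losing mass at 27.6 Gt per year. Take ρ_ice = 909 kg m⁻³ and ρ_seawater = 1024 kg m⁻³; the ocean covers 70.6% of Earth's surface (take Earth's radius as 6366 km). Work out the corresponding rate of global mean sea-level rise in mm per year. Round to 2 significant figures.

ρ_w = 1024 kg m⁻³. Annual water volume added = 27.6 Gt / ρ_w = 2.760×10^13 kg / 1024 kg m⁻³ = 2.695×10^10 m³.
Δh per year = 2.695×10^10 / 3.60×10^14 = 7.50×10^-5 m = 0.075 mm.

≈ 0.075 mm/yr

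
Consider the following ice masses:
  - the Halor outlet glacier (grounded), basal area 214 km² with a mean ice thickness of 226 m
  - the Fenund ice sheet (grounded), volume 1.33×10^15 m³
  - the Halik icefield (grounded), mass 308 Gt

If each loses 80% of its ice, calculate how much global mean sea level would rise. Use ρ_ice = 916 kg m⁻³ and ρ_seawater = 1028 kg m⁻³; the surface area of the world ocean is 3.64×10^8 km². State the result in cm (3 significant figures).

Halor: ice volume = 214 km² × 226 m = 48.36 km³; 0.8 × 48.36 × (916/1028) = 34.48 km³ of water.
Fenund: 0.8 × 1.33×10^15 m³ × (916/1028) = 9.481×10^14 m³ of water.
Halik: 0.8 × 308 Gt = 2.464×10^14 kg; dividing by ρ_w = 1028 kg m⁻³ gives 2.397×10^11 m³ of water.
Total added water ≈ 9.484×10^14 m³ over 3.64×10^14 m² → Δh = 2.61 m = 261 cm.

≈ 261 cm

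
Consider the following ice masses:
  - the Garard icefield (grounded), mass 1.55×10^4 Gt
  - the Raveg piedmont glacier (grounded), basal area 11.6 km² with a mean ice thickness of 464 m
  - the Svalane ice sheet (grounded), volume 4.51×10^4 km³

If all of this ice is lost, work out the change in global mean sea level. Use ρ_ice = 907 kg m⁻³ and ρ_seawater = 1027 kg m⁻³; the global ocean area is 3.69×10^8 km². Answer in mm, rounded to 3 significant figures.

≈ 149 mm

Garard: 1.55×10^4 Gt = 1.550×10^16 kg; dividing by ρ_w = 1027 kg m⁻³ gives 1.509×10^13 m³ of water.
Raveg: ice volume = 11.6 km² × 464 m = 5.382 km³; 5.382 × (907/1027) = 4.753 km³ of water.
Svalane: 4.51×10^4 km³ × (907/1027) = 3.983×10^4 km³ of water.
Total added water ≈ 5.493×10^13 m³ over 3.69×10^14 m² → Δh = 0.149 m = 149 mm.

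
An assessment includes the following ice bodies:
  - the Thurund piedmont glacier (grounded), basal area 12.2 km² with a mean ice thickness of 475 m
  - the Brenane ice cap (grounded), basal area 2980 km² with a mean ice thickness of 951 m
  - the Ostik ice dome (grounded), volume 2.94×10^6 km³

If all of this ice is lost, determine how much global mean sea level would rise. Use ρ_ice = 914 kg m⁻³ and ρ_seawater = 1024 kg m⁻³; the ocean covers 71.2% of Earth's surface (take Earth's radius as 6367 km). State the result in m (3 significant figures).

≈ 7.24 m

Thurund: ice volume = 12.2 km² × 475 m = 5.795 km³; 5.795 × (914/1024) = 5.172 km³ of water.
Brenane: ice volume = 2980 km² × 951 m = 2834 km³; 2834 × (914/1024) = 2530 km³ of water.
Ostik: 2.94×10^6 km³ × (914/1024) = 2.624×10^6 km³ of water.
Total added water ≈ 2.627×10^15 m³ over 3.63×10^14 m² → Δh = 7.24 m.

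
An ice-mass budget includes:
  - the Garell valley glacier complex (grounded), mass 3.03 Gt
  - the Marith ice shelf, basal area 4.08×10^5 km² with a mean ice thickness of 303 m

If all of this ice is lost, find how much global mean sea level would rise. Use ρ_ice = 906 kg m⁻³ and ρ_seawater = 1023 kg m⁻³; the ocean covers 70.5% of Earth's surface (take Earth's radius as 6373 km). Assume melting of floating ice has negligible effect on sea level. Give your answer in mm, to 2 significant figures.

Garell: 3.03 Gt = 3.030×10^12 kg; dividing by ρ_w = 1023 kg m⁻³ gives 2.962×10^9 m³ of water.
The Marith ice shelf is floating and already displaces its own weight of water, so its melt adds essentially nothing to sea level.
Total added water ≈ 2.962×10^9 m³ over 3.60×10^14 m² → Δh = 8.23×10^-6 m = 8.2×10^-3 mm.

≈ 8.2×10^-3 mm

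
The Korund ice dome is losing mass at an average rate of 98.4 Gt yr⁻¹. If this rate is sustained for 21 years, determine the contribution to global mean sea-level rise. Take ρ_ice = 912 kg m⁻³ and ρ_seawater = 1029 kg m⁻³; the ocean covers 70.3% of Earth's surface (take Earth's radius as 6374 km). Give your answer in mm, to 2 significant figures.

≈ 5.6 mm

Total mass lost = 98.4 Gt/yr × 21 yr = 2066 Gt = 2.066×10^15 kg.
ρ_w = 1029 kg m⁻³, so water volume = 2.066×10^15 / 1029 = 2.008×10^12 m³.
Δh = 2.008×10^12 / 3.59×10^14 = 5.60×10^-3 m = 5.6 mm.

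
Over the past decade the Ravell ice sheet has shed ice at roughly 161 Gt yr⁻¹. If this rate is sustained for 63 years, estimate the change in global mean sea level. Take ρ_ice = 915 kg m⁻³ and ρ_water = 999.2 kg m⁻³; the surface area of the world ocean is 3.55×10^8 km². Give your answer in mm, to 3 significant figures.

Total mass lost = 161 Gt/yr × 63 yr = 1.014×10^4 Gt = 1.014×10^16 kg.
ρ_w = 999.2 kg m⁻³, so water volume = 1.014×10^16 / 999.2 = 1.015×10^13 m³.
Δh = 1.015×10^13 / 3.55×10^14 = 0.0286 m = 28.6 mm.

≈ 28.6 mm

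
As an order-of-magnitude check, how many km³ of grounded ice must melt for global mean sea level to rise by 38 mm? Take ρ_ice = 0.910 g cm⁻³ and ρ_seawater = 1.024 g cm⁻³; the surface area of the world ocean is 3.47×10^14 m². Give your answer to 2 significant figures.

Required water volume = Δh × A = 0.038 m × 3.47×10^14 m² = 1.319×10^13 m³ = 1.319×10^4 km³.
Ice volume = water volume × ρ_w/ρ_ice = 1.319×10^4 × 1024/910 = 1.5×10^4 km³.

≈ 1.5×10^4 km³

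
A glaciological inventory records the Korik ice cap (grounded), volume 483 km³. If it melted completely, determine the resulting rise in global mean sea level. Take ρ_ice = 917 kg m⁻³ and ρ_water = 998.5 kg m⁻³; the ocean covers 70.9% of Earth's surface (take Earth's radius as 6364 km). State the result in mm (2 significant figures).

≈ 1.2 mm

Korik: 483 km³ × (917/998.5) = 443.6 km³ of water.
Spread over 3.61×10^14 m² of ocean, Δh = 4.436×10^11 / 3.61×10^14 = 1.23×10^-3 m = 1.2 mm.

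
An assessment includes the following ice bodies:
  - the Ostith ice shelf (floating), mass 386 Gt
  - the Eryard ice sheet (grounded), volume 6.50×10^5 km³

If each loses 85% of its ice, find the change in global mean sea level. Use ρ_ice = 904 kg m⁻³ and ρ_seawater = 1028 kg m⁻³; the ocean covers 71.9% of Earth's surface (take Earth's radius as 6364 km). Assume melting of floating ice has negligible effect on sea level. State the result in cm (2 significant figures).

The Ostith ice shelf is floating and already displaces its own weight of water, so its melt adds essentially nothing to sea level.
Eryard: 0.85 × 6.50×10^5 km³ × (904/1028) = 4.859×10^5 km³ of water.
Total added water ≈ 4.859×10^14 m³ over 3.66×10^14 m² → Δh = 1.33 m = 130 cm.

≈ 130 cm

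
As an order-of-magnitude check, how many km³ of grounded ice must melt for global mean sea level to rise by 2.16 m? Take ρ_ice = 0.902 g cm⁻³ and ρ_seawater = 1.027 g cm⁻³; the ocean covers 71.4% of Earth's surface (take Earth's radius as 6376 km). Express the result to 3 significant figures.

≈ 8.97×10^5 km³

Required water volume = Δh × A = 2.16 m × 3.65×10^14 m² = 7.879×10^14 m³ = 7.879×10^5 km³.
Ice volume = water volume × ρ_w/ρ_ice = 7.879×10^5 × 1027/902 = 8.97×10^5 km³.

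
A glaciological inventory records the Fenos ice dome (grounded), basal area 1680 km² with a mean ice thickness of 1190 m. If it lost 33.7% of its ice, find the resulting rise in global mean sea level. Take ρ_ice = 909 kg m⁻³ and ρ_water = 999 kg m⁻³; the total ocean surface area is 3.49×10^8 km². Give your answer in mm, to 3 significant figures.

≈ 1.76 mm

Fenos: ice volume = 1680 km² × 1190 m = 1999 km³; 0.337 × 1999 × (909/999) = 613.0 km³ of water.
Spread over 3.49×10^14 m² of ocean, Δh = 6.130×10^11 / 3.49×10^14 = 1.76×10^-3 m = 1.76 mm.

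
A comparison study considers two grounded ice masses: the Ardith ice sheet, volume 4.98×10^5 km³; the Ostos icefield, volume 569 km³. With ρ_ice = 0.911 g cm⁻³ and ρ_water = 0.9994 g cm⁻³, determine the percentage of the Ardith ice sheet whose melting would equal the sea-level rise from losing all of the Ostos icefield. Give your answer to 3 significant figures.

≈ 0.114 %

Equal sea-level rise means equal mass of meltwater, i.e. equal mass of ice lost.
Ice mass of Ostos: 5.184×10^14 kg; ice mass of Ardith: 4.537×10^17 kg.
Fraction required = 5.184×10^14 / 4.537×10^17 = 1.14×10^-3 → 0.114 %.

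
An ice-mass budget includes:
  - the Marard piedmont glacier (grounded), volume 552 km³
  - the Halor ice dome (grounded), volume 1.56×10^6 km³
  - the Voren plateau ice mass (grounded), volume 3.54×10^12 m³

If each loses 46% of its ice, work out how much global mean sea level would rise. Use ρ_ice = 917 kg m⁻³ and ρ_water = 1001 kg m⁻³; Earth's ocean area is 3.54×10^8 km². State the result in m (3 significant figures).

≈ 1.86 m

Marard: 0.46 × 552 km³ × (917/1001) = 232.6 km³ of water.
Halor: 0.46 × 1.56×10^6 km³ × (917/1001) = 6.574×10^5 km³ of water.
Voren: 0.46 × 3.54×10^12 m³ × (917/1001) = 1.492×10^12 m³ of water.
Total added water ≈ 6.591×10^14 m³ over 3.54×10^14 m² → Δh = 1.86 m.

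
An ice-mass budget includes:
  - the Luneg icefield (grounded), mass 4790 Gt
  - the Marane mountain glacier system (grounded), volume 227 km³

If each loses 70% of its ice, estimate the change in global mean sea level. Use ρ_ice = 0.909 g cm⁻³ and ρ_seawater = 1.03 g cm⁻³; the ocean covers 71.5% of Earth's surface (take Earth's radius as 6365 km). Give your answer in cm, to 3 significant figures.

≈ 0.933 cm

Luneg: 0.7 × 4790 Gt = 3.353×10^15 kg; dividing by ρ_w = 1.03 g cm⁻³ = 1030 kg m⁻³ gives 3.255×10^12 m³ of water.
Marane: 0.7 × 227 km³ × (909/1030) = 140.2 km³ of water.
Total added water ≈ 3.396×10^12 m³ over 3.64×10^14 m² → Δh = 9.33×10^-3 m = 0.933 cm.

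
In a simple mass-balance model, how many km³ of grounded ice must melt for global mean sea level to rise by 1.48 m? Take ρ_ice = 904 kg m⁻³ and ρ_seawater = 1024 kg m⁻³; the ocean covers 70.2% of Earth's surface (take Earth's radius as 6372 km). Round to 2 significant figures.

Required water volume = Δh × A = 1.48 m × 3.58×10^14 m² = 5.301×10^14 m³ = 5.301×10^5 km³.
Ice volume = water volume × ρ_w/ρ_ice = 5.301×10^5 × 1024/904 = 6.0×10^5 km³.

≈ 6.0×10^5 km³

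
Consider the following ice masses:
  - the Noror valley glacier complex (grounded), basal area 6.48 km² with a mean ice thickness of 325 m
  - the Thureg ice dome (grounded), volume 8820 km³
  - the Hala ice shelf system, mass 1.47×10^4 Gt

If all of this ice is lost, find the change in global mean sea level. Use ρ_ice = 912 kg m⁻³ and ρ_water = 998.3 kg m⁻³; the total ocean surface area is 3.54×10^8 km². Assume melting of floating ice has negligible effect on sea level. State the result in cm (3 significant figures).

Noror: ice volume = 6.48 km² × 325 m = 2.106 km³; 2.106 × (912/998.3) = 1.924 km³ of water.
Thureg: 8820 km³ × (912/998.3) = 8058 km³ of water.
The Hala ice shelf system is floating and already displaces its own weight of water, so its melt adds essentially nothing to sea level.
Total added water ≈ 8.059×10^12 m³ over 3.54×10^14 m² → Δh = 0.0228 m = 2.28 cm.

≈ 2.28 cm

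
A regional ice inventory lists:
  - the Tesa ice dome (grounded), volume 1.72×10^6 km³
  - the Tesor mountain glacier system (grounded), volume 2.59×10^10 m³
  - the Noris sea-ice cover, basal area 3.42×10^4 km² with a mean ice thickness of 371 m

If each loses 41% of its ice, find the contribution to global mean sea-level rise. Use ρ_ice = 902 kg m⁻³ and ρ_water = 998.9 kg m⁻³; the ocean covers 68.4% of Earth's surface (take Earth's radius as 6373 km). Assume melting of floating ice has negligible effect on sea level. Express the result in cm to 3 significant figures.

≈ 182 cm

Tesa: 0.41 × 1.72×10^6 km³ × (902/998.9) = 6.368×10^5 km³ of water.
Tesor: 0.41 × 2.59×10^10 m³ × (902/998.9) = 9.589×10^9 m³ of water.
The Noris sea-ice cover is floating and already displaces its own weight of water, so its melt adds essentially nothing to sea level.
Total added water ≈ 6.368×10^14 m³ over 3.49×10^14 m² → Δh = 1.82 m = 182 cm.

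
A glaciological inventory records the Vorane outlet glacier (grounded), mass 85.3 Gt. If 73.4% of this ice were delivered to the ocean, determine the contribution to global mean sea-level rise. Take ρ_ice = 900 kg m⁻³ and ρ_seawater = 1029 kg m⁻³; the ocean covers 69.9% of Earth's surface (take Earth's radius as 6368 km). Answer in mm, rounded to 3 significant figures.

Vorane: 0.734 × 85.3 Gt = 6.261×10^13 kg; dividing by ρ_w = 1029 kg m⁻³ gives 6.085×10^10 m³ of water.
Spread over 3.56×10^14 m² of ocean, Δh = 6.085×10^10 / 3.56×10^14 = 1.71×10^-4 m = 0.171 mm.

≈ 0.171 mm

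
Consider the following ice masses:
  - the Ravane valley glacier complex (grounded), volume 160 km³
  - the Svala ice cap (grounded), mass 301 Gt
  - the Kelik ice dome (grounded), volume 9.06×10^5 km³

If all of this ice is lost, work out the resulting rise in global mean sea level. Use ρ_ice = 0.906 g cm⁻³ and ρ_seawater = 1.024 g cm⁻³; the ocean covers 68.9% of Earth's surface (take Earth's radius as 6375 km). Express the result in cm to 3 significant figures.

≈ 228 cm

Ravane: 160 km³ × (906/1024) = 141.6 km³ of water.
Svala: 301 Gt = 3.010×10^14 kg; dividing by ρ_w = 1.024 g cm⁻³ = 1024 kg m⁻³ gives 2.939×10^11 m³ of water.
Kelik: 9.06×10^5 km³ × (906/1024) = 8.016×10^5 km³ of water.
Total added water ≈ 8.020×10^14 m³ over 3.52×10^14 m² → Δh = 2.28 m = 228 cm.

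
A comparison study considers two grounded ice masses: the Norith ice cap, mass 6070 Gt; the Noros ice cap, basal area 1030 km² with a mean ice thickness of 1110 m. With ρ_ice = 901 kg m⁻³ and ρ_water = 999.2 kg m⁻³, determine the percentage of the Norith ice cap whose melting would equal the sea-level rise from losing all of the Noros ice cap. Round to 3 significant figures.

Equal sea-level rise means equal mass of meltwater, i.e. equal mass of ice lost.
Ice mass of Noros: 1.030×10^15 kg; ice mass of Norith: 6.070×10^15 kg.
Fraction required = 1.030×10^15 / 6.070×10^15 = 0.170 → 17.0 %.

≈ 17.0 %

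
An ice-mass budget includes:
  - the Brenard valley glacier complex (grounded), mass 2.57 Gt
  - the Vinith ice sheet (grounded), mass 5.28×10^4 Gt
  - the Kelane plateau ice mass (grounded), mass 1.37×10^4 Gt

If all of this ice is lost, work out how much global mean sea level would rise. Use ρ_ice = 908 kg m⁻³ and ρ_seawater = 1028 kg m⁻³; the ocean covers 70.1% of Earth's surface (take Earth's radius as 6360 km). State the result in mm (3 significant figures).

Brenard: 2.57 Gt = 2.570×10^12 kg; dividing by ρ_w = 1028 kg m⁻³ gives 2.500×10^9 m³ of water.
Vinith: 5.28×10^4 Gt = 5.280×10^16 kg; dividing by ρ_w = 1028 kg m⁻³ gives 5.136×10^13 m³ of water.
Kelane: 1.37×10^4 Gt = 1.370×10^16 kg; dividing by ρ_w = 1028 kg m⁻³ gives 1.333×10^13 m³ of water.
Total added water ≈ 6.469×10^13 m³ over 3.56×10^14 m² → Δh = 0.182 m = 182 mm.

≈ 182 mm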